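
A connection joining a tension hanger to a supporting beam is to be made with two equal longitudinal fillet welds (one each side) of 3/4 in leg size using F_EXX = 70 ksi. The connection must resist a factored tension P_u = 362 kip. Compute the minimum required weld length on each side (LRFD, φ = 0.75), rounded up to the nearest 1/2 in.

L = 11 in on each side

Throat t_e = 0.707 × 0.75 = 0.5302 in.
φr_n = 0.75 × 0.6 × 70 × 0.5302 = 16.7 kip/in.
L_req = P_u / φr_n = 362 / 16.7 = 21.67 in total.
Per side: 21.67 / 2 = 10.84 in.
Round up → use L = 11 in on each side.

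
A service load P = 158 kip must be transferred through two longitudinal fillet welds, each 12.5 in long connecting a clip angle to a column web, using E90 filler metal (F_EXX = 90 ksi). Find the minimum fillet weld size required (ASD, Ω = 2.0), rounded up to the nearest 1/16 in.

w = 3/8 in

Total weld length L = 25 in.
Required throat t_e = P × Ω / (0.6 F_EXX × L) = 158 × 2.0 / (0.6 × 90 × 25) = 0.2341 in.
Required leg w = t_e / 0.707 = 0.3311 in → use 3/8 in.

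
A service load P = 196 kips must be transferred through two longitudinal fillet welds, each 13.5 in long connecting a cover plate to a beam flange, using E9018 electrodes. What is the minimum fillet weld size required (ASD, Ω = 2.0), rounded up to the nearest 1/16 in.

E90XX → F_EXX = 90 ksi.
Total weld length L = 27 in.
Required throat t_e = P × Ω / (0.6 F_EXX × L) = 196 × 2.0 / (0.6 × 90 × 27) = 0.2689 in.
Required leg w = t_e / 0.707 = 0.3803 in → use 7/16 in.

w = 7/16 in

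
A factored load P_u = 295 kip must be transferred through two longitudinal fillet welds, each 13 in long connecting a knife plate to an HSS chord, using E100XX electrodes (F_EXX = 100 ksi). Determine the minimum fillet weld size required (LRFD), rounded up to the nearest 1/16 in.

Total weld length L = 26 in.
Required throat t_e = P_u / (φ × 0.6 F_EXX × L) = 295 / (0.75 × 0.6 × 100 × 26) = 0.2521 in.
Required leg w = t_e / 0.707 = 0.3566 in → use 3/8 in.

w = 3/8 in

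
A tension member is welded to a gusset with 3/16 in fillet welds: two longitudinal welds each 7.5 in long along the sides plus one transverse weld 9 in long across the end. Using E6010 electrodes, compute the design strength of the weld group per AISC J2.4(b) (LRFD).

E60XX → F_EXX = 60 ksi.
t_e = 0.707 × 0.1875 = 0.1326 in.
R_nwl = 0.6 × 60 × 0.1326 × 15 = 71.58 kip (longitudinal, 2 welds).
R_nwt = 0.6 × 60 × 0.1326 × 9 = 42.95 kip (transverse, base value).
(i) R_nwl + R_nwt = 114.5 kip; (ii) 0.85 R_nwl + 1.5 R_nwt = 125.3 kip.
R_n = max = 125.3 kip [governs: (ii)]; φR_n = 93.95 kip.

φR_n ≈ 94 kip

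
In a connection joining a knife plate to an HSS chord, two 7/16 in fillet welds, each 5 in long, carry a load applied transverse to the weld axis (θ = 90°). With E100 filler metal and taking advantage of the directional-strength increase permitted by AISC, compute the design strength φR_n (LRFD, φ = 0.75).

E100XX → F_EXX = 100 ksi.
t_e = 0.707 × 0.4375 = 0.3093 in; A_we = 0.3093 × 10 = 3.093 in².
Directional factor: 1.0 + 0.5 sin^1.5(90°) = 1.5.
F_nw = 0.6 × 100 × 1.5 = 90 ksi.
φR_n = 0.75 × 90 × 3.093 = 208.8 kips.

φR_n ≈ 209 kips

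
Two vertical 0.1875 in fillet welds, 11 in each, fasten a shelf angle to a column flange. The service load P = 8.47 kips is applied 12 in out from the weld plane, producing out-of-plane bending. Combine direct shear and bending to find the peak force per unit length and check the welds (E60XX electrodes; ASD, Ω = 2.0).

E60XX → F_EXX = 60 ksi.
L_w = 2 × 11 = 22 in; section modulus (unit throat) S = 2 × L²/6 = 40.33 in².
Direct shear f_v = P/L_w = 8.47/22 = 0.385 kip/in.
Moment M = P × e = 8.47 × 12 = 101.64 kip·in; bending f_b = M/S = 2.52 kip/in.
f_max = √(f_v² + f_b²) = √(0.385² + 2.52²) = 2.549 kip/in.
r_n/Ω = (1/2.0) × 0.6 × 60 × (0.707 × 0.1875) = 2.386 kip/in → NOT adequate.

f_max ≈ 2.55 kip/in; NOT adequate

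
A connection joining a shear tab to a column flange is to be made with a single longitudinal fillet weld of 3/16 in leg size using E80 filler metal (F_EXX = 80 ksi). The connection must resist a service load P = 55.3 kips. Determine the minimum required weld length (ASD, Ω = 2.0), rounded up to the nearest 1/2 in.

Throat t_e = 0.707 × 0.1875 = 0.1326 in.
r_n/Ω = (0.6 × 80 × 0.1326) / 2.0 = 3.181 kip/in.
L_req = P / (r_n/Ω) = 55.3 / 3.181 = 17.38 in total.
Round up → use L = 17.5 in.

L = 17.5 in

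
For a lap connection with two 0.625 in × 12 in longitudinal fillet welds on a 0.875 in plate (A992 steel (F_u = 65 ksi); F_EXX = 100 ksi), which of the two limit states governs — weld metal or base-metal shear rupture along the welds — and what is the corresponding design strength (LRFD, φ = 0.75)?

φR_n ≈ 477 kip (weld metal governs)

t_e = 0.707 × 0.625 = 0.4419 in; L = 24 in.
Weld metal: φR_n = 0.75 × 0.6 × 100 × 0.4419 × 24 = 477.2 kip.
Base metal (shear rupture): φR_n = 0.75 × 0.6 × 65 × 0.875 × 24 = 614.2 kip.
Governing: weld metal.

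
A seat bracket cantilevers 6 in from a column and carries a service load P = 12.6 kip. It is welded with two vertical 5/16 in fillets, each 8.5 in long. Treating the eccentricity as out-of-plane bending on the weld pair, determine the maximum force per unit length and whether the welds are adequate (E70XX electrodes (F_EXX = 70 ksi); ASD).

f_max ≈ 3.23 kip/in; adequate

L_w = 2 × 8.5 = 17 in; section modulus (unit throat) S = 2 × L²/6 = 24.08 in².
Direct shear f_v = P/L_w = 12.6/17 = 0.7412 kip/in.
Moment M = P × e = 12.6 × 6 = 75.6 kip·in; bending f_b = M/S = 3.139 kip/in.
f_max = √(f_v² + f_b²) = √(0.7412² + 3.139²) = 3.225 kip/in.
r_n/Ω = (1/2.0) × 0.6 × 70 × (0.707 × 0.3125) = 4.64 kip/in → adequate.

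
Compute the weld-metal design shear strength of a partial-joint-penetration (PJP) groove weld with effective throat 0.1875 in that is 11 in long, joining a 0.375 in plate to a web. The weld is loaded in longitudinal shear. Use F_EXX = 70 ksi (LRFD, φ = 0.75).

φR_n ≈ 65 kips

Effective throat (given) t_e = 0.1875 in.
A_we = 0.1875 × 11 = 2.062 in².
F_nw = 0.6 F_EXX = 42 ksi.
φR_n = 0.75 × 42 × 2.062 = 64.97 kips.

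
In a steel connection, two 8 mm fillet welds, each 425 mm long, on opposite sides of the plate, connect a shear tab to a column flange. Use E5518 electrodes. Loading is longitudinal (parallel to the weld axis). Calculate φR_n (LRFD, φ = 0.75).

E55XX → F_EXX = 550 MPa.
Effective throat t_e = 0.707 × 8 = 5.656 mm.
Total length L = 850 mm; A_we = 5.656 × 850 = 4808 mm².
F_nw = 0.6 F_EXX = 0.6 × 550 = 330 MPa.
φR_n = 0.75 × 330 × 4808 × 10⁻³ = 1190 kN.

φR_n ≈ 1190 kN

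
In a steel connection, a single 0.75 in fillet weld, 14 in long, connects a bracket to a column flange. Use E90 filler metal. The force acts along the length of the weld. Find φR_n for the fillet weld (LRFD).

φR_n ≈ 301 kip

E90XX → F_EXX = 90 ksi.
Effective throat t_e = 0.707 × 0.75 = 0.5302 in.
Total length L = 14 in; A_we = 0.5302 × 14 = 7.423 in².
F_nw = 0.6 F_EXX = 0.6 × 90 = 54 ksi.
φR_n = 0.75 × 54 × 7.423 = 300.7 kip.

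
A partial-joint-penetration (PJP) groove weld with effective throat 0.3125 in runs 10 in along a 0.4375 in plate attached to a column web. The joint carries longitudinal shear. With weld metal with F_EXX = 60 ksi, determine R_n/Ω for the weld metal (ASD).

R_n/Ω ≈ 56.2 kips

Effective throat (given) t_e = 0.3125 in.
A_we = 0.3125 × 10 = 3.125 in².
F_nw = 0.6 F_EXX = 36 ksi.
R_n/Ω = (36 × 3.125) / 2.0 = 56.25 kips.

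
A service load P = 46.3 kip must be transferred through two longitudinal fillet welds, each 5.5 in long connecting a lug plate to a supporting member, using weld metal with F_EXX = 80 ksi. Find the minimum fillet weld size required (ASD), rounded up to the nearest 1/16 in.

w = 1/4 in

Total weld length L = 11 in.
Required throat t_e = P × Ω / (0.6 F_EXX × L) = 46.3 × 2.0 / (0.6 × 80 × 11) = 0.1754 in.
Required leg w = t_e / 0.707 = 0.2481 in → use 1/4 in.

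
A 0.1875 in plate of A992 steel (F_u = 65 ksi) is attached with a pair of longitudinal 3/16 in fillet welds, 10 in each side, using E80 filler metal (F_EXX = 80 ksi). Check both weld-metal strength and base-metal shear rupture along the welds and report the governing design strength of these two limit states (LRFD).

t_e = 0.707 × 0.1875 = 0.1326 in; L = 20 in.
Weld metal: φR_n = 0.75 × 0.6 × 80 × 0.1326 × 20 = 95.44 kips.
Base metal (shear rupture): φR_n = 0.75 × 0.6 × 65 × 0.1875 × 20 = 109.7 kips.
Governing: weld metal.

φR_n ≈ 95.4 kips (weld metal governs)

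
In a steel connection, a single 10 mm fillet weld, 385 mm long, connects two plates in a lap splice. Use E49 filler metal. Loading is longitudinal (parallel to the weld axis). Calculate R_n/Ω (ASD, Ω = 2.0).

R_n/Ω ≈ 400 kN

E49XX → F_EXX = 490 MPa.
Effective throat t_e = 0.707 × 10 = 7.07 mm.
Total length L = 385 mm; A_we = 7.07 × 385 = 2722 mm².
F_nw = 0.6 F_EXX = 0.6 × 490 = 294 MPa.
R_n = 294 × 2722 × 10⁻³ = 800.3 kN; R_n/Ω = 800.3/2.0 = 400.1 kN.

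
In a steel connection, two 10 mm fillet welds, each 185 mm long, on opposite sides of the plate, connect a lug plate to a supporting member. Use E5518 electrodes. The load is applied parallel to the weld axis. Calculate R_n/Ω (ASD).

R_n/Ω ≈ 432 kN

E55XX → F_EXX = 550 MPa.
Effective throat t_e = 0.707 × 10 = 7.07 mm.
Total length L = 370 mm; A_we = 7.07 × 370 = 2616 mm².
F_nw = 0.6 F_EXX = 0.6 × 550 = 330 MPa.
R_n = 330 × 2616 × 10⁻³ = 863.2 kN; R_n/Ω = 863.2/2.0 = 431.6 kN.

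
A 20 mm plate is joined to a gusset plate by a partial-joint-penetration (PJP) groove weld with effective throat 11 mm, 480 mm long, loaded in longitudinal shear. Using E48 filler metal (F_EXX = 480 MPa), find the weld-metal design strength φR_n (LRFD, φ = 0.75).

Effective throat (given) t_e = 11 mm.
A_we = 11 × 480 = 5280 mm².
F_nw = 0.6 F_EXX = 288 MPa.
φR_n = 0.75 × 288 × 5280 × 10⁻³ = 1140 kN.

φR_n ≈ 1140 kN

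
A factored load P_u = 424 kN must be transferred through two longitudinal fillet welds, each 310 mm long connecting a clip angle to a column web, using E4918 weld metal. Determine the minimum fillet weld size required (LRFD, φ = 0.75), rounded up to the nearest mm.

E49XX → F_EXX = 490 MPa.
Total weld length L = 620 mm.
Required throat t_e = P_u / (φ × 0.6 F_EXX × L) = 424 / (0.75 × 0.6 × 490 × 620 × 10⁻³) = 3.101 mm.
Required leg w = t_e / 0.707 = 4.387 mm → use 5 mm.

w = 5 mm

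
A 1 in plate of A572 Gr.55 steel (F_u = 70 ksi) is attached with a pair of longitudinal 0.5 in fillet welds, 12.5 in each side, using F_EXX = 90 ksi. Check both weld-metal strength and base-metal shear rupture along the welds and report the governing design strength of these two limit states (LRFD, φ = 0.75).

φR_n ≈ 358 kips (weld metal governs)

t_e = 0.707 × 0.5 = 0.3535 in; L = 25 in.
Weld metal: φR_n = 0.75 × 0.6 × 90 × 0.3535 × 25 = 357.9 kips.
Base metal (shear rupture): φR_n = 0.75 × 0.6 × 70 × 1 × 25 = 787.5 kips.
Governing: weld metal.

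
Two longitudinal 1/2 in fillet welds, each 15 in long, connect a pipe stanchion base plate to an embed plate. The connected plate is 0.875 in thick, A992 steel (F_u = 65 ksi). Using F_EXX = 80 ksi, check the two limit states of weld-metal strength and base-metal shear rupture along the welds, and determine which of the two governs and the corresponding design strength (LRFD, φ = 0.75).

t_e = 0.707 × 0.5 = 0.3535 in; L = 30 in.
Weld metal: φR_n = 0.75 × 0.6 × 80 × 0.3535 × 30 = 381.8 kips.
Base metal (shear rupture): φR_n = 0.75 × 0.6 × 65 × 0.875 × 30 = 767.8 kips.
Governing: weld metal.

φR_n ≈ 382 kips (weld metal governs)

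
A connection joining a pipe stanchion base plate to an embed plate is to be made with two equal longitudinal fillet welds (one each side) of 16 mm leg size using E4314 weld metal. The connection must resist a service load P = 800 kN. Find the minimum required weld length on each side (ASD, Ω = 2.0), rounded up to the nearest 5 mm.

L = 275 mm on each side

E43XX → F_EXX = 430 MPa.
Throat t_e = 0.707 × 16 = 11.31 mm.
r_n/Ω = (0.6 × 430 × 11.31) / 2.0 = 1459 N/mm = 1.459 kN/mm.
L_req = P / (r_n/Ω) = 800 / 1.459 = 548.2 mm total.
Per side: 548.2 / 2 = 274.1 mm.
Round up → use L = 275 mm on each side.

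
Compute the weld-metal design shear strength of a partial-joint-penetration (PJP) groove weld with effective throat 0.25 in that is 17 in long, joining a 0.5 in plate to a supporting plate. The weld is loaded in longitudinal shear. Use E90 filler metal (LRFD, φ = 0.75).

E90XX → F_EXX = 90 ksi.
Effective throat (given) t_e = 0.25 in.
A_we = 0.25 × 17 = 4.25 in².
F_nw = 0.6 F_EXX = 54 ksi.
φR_n = 0.75 × 54 × 4.25 = 172.1 kip.

φR_n ≈ 172 kip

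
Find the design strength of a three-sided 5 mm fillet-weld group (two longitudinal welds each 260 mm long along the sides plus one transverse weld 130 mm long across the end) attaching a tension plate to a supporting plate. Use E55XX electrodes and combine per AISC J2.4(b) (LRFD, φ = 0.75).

E55XX → F_EXX = 550 MPa.
t_e = 0.707 × 5 = 3.535 mm.
R_nwl = 0.6 × 550 × 3.535 × 520 × 10⁻³ = 606.6 kN (longitudinal, 2 welds).
R_nwt = 0.6 × 550 × 3.535 × 130 × 10⁻³ = 151.7 kN (transverse, base value).
(i) R_nwl + R_nwt = 758.3 kN; (ii) 0.85 R_nwl + 1.5 R_nwt = 743.1 kN.
R_n = max = 758.3 kN [governs: (i)]; φR_n = 568.7 kN.

φR_n ≈ 569 kN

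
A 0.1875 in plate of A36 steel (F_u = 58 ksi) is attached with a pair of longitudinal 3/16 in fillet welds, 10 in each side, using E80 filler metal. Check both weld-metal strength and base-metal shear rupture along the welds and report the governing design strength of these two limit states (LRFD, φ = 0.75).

φR_n ≈ 95.4 kip (weld metal governs)

E80XX → F_EXX = 80 ksi.
t_e = 0.707 × 0.1875 = 0.1326 in; L = 20 in.
Weld metal: φR_n = 0.75 × 0.6 × 80 × 0.1326 × 20 = 95.44 kip.
Base metal (shear rupture): φR_n = 0.75 × 0.6 × 58 × 0.1875 × 20 = 97.88 kip.
Governing: weld metal.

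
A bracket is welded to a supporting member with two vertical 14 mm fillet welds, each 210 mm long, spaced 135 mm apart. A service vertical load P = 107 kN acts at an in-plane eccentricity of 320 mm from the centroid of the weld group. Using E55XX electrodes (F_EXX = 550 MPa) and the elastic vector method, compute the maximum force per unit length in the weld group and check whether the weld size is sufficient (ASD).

f_max ≈ 1390 N/mm; adequate

Total weld length L_w = 420 mm. Treat welds as unit-width lines.
Polar moment about centroid: J = 2[d³/12 + d(b/2)²] = 2[210³/12 + 210×67.5²] = 3457000 mm³.
Direct shear f_v = P/L_w = 107×10³ / 420 = 254.8 N/mm (vertical).
Torsion M = P·e = 107×10³ × 320 = 34240000 N·mm.
Critical point at (x, y) = (67.5, 105) from centroid. f_tx = M·y/J = 1040 N/mm; f_ty = M·x/J = 668.5 N/mm.
Resultant f_max = √[f_tx² + (f_v + f_ty)²] = √[1040² + (254.8 + 668.5)²] = 1391 N/mm.
Capacity per unit length: r_n/Ω = (1/2.0) × 0.6 × 550 × (0.707 × 14) = 1633 N/mm.
1391 ≤ 1633 → adequate.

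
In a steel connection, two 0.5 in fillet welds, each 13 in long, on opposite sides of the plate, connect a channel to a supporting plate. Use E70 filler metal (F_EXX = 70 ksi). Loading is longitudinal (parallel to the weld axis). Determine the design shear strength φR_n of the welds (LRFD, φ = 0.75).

Effective throat t_e = 0.707 × 0.5 = 0.3535 in.
Total length L = 26 in; A_we = 0.3535 × 26 = 9.191 in².
F_nw = 0.6 F_EXX = 0.6 × 70 = 42 ksi.
φR_n = 0.75 × 42 × 9.191 = 289.5 kips.

φR_n ≈ 290 kips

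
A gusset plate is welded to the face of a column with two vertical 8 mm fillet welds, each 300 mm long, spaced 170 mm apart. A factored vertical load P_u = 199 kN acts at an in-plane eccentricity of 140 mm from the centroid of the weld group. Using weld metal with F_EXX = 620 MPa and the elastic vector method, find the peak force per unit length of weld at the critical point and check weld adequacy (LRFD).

f_max ≈ 764 N/mm; adequate

Total weld length L_w = 600 mm. Treat welds as unit-width lines.
Polar moment about centroid: J = 2[d³/12 + d(b/2)²] = 2[300³/12 + 300×85²] = 8835000 mm³.
Direct shear f_v = P/L_w = 199×10³ / 600 = 331.7 N/mm (vertical).
Torsion M = P·e = 199×10³ × 140 = 27860000 N·mm.
Critical point at (x, y) = (85, 150) from centroid. f_tx = M·y/J = 473 N/mm; f_ty = M·x/J = 268 N/mm.
Resultant f_max = √[f_tx² + (f_v + f_ty)²] = √[473² + (331.7 + 268)²] = 763.8 N/mm.
Capacity per unit length: φr_n = 0.75 × 0.6 × 620 × (0.707 × 8) = 1578 N/mm.
763.8 ≤ 1578 → adequate.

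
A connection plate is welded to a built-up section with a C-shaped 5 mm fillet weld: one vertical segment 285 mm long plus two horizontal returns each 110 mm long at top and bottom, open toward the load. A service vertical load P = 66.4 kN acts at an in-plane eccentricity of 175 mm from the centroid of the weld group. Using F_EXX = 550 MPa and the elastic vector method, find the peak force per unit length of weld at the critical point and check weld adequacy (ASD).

Total weld length L_w = 505 mm. Treat welds as unit-width lines.
Centroid: x̄ = 2×110×55 / 505 = 23.96 mm from the vertical weld.
Polar moment about centroid: J = I_x + I_y = [285³/12 + 2×110×142.5²] + [285×23.96² + 2(110³/12 + 110×31.04²)] = 6994000 mm³.
Direct shear f_v = P/L_w = 66.4×10³ / 505 = 131.5 N/mm (vertical).
Torsion M = P·e = 66.4×10³ × 175 = 11620000 N·mm.
Critical point at (x, y) = (86.04, 142.5) from centroid. f_tx = M·y/J = 236.8 N/mm; f_ty = M·x/J = 143 N/mm.
Resultant f_max = √[f_tx² + (f_v + f_ty)²] = √[236.8² + (131.5 + 143)²] = 362.4 N/mm.
Capacity per unit length: r_n/Ω = (1/2.0) × 0.6 × 550 × (0.707 × 5) = 583.3 N/mm.
362.4 ≤ 583.3 → adequate.

f_max ≈ 362 N/mm; adequate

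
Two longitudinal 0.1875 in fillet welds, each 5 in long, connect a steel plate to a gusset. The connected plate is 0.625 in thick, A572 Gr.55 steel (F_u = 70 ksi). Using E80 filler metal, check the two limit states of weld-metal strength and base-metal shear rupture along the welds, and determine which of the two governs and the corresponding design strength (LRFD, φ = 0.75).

E80XX → F_EXX = 80 ksi.
t_e = 0.707 × 0.1875 = 0.1326 in; L = 10 in.
Weld metal: φR_n = 0.75 × 0.6 × 80 × 0.1326 × 10 = 47.72 kip.
Base metal (shear rupture): φR_n = 0.75 × 0.6 × 70 × 0.625 × 10 = 196.9 kip.
Governing: weld metal.

φR_n ≈ 47.7 kip (weld metal governs)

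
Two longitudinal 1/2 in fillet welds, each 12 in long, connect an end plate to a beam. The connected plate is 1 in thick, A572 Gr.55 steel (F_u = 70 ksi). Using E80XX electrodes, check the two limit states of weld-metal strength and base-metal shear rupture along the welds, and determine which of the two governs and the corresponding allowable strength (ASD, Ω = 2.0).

R_n/Ω ≈ 204 kip (weld metal governs)

E80XX → F_EXX = 80 ksi.
t_e = 0.707 × 0.5 = 0.3535 in; L = 24 in.
Weld metal: R_n/Ω = (1/2.0) × 0.6 × 80 × 0.3535 × 24 = 203.6 kip.
Base metal (shear rupture): R_n/Ω = (1/2.0) × 0.6 × 70 × 1 × 24 = 504 kip.
Governing: weld metal.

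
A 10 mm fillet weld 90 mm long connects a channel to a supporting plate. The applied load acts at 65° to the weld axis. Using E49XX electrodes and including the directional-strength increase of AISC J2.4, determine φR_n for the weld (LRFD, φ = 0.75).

E49XX → F_EXX = 490 MPa.
t_e = 0.707 × 10 = 7.07 mm; A_we = 7.07 × 90 = 636.3 mm².
Directional factor: 1.0 + 0.5 sin^1.5(65°) = 1.431.
F_nw = 0.6 × 490 × 1.431 = 420.8 MPa.
φR_n = 0.75 × 420.8 × 636.3 × 10⁻³ = 200.8 kN.

φR_n ≈ 201 kN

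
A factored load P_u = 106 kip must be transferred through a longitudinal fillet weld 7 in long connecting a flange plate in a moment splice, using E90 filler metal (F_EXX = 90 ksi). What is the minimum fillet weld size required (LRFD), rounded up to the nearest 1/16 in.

w = 9/16 in

Total weld length L = 7 in.
Required throat t_e = P_u / (φ × 0.6 F_EXX × L) = 106 / (0.75 × 0.6 × 90 × 7) = 0.3739 in.
Required leg w = t_e / 0.707 = 0.5289 in → use 9/16 in.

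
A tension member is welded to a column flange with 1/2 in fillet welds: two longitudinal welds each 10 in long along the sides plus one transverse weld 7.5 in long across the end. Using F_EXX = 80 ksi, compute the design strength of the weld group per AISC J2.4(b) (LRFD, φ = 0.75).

φR_n ≈ 360 kips

t_e = 0.707 × 0.5 = 0.3535 in.
R_nwl = 0.6 × 80 × 0.3535 × 20 = 339.4 kips (longitudinal, 2 welds).
R_nwt = 0.6 × 80 × 0.3535 × 7.5 = 127.3 kips (transverse, base value).
(i) R_nwl + R_nwt = 466.6 kips; (ii) 0.85 R_nwl + 1.5 R_nwt = 479.3 kips.
R_n = max = 479.3 kips [governs: (ii)]; φR_n = 359.5 kips.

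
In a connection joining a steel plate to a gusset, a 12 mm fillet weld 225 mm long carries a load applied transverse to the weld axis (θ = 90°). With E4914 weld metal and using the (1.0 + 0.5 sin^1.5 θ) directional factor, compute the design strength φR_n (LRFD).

φR_n ≈ 631 kN

E49XX → F_EXX = 490 MPa.
t_e = 0.707 × 12 = 8.484 mm; A_we = 8.484 × 225 = 1909 mm².
Directional factor: 1.0 + 0.5 sin^1.5(90°) = 1.5.
F_nw = 0.6 × 490 × 1.5 = 441 MPa.
φR_n = 0.75 × 441 × 1909 × 10⁻³ = 631.4 kN.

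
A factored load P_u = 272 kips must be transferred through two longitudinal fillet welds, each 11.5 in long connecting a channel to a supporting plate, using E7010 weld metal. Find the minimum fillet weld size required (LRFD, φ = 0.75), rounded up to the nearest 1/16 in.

E70XX → F_EXX = 70 ksi.
Total weld length L = 23 in.
Required throat t_e = P_u / (φ × 0.6 F_EXX × L) = 272 / (0.75 × 0.6 × 70 × 23) = 0.3754 in.
Required leg w = t_e / 0.707 = 0.531 in → use 9/16 in.

w = 9/16 in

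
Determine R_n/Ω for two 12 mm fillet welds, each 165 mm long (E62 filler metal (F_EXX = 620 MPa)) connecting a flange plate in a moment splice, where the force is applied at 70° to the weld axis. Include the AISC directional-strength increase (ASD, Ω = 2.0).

R_n/Ω ≈ 758 kN

t_e = 0.707 × 12 = 8.484 mm; A_we = 8.484 × 330 = 2800 mm².
Directional factor: 1.0 + 0.5 sin^1.5(70°) = 1.455.
F_nw = 0.6 × 620 × 1.455 = 541.4 MPa.
R_n/Ω = (541.4 × 2800) / 2.0 × 10⁻³ = 757.9 kN.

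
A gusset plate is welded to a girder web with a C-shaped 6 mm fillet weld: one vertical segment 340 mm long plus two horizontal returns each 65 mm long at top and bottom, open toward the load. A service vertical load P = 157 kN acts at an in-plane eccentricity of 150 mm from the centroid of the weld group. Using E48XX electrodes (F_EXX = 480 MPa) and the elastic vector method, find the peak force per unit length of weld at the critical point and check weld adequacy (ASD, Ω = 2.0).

Total weld length L_w = 470 mm. Treat welds as unit-width lines.
Centroid: x̄ = 2×65×32.5 / 470 = 8.989 mm from the vertical weld.
Polar moment about centroid: J = I_x + I_y = [340³/12 + 2×65×170²] + [340×8.989² + 2(65³/12 + 65×23.51²)] = 7177000 mm³.
Direct shear f_v = P/L_w = 157×10³ / 470 = 334 N/mm (vertical).
Torsion M = P·e = 157×10³ × 150 = 23550000 N·mm.
Critical point at (x, y) = (56.01, 170) from centroid. f_tx = M·y/J = 557.8 N/mm; f_ty = M·x/J = 183.8 N/mm.
Resultant f_max = √[f_tx² + (f_v + f_ty)²] = √[557.8² + (334 + 183.8)²] = 761.1 N/mm.
Capacity per unit length: r_n/Ω = (1/2.0) × 0.6 × 480 × (0.707 × 6) = 610.8 N/mm.
761.1 > 610.8 → NOT adequate.

f_max ≈ 761 N/mm; NOT adequate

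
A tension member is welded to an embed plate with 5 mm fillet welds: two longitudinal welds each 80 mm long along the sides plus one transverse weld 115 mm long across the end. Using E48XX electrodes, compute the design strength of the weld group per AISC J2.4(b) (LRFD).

E48XX → F_EXX = 480 MPa.
t_e = 0.707 × 5 = 3.535 mm.
R_nwl = 0.6 × 480 × 3.535 × 160 × 10⁻³ = 162.9 kN (longitudinal, 2 welds).
R_nwt = 0.6 × 480 × 3.535 × 115 × 10⁻³ = 117.1 kN (transverse, base value).
(i) R_nwl + R_nwt = 280 kN; (ii) 0.85 R_nwl + 1.5 R_nwt = 314.1 kN.
R_n = max = 314.1 kN [governs: (ii)]; φR_n = 235.6 kN.

φR_n ≈ 236 kN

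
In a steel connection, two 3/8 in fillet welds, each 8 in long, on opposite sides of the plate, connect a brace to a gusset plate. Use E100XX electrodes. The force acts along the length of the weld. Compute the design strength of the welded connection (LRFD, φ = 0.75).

E100XX → F_EXX = 100 ksi.
Effective throat t_e = 0.707 × 0.375 = 0.2651 in.
Total length L = 16 in; A_we = 0.2651 × 16 = 4.242 in².
F_nw = 0.6 F_EXX = 0.6 × 100 = 60 ksi.
φR_n = 0.75 × 60 × 4.242 = 190.9 kips.

φR_n ≈ 191 kips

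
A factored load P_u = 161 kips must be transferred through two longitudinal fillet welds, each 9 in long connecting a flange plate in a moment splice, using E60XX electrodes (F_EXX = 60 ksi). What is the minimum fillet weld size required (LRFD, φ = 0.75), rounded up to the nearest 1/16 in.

w = 1/2 in

Total weld length L = 18 in.
Required throat t_e = P_u / (φ × 0.6 F_EXX × L) = 161 / (0.75 × 0.6 × 60 × 18) = 0.3313 in.
Required leg w = t_e / 0.707 = 0.4686 in → use 1/2 in.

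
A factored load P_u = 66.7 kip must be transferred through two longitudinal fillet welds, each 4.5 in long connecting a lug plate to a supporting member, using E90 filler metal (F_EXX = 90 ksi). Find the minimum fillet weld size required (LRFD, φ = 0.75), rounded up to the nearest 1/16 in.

w = 5/16 in

Total weld length L = 9 in.
Required throat t_e = P_u / (φ × 0.6 F_EXX × L) = 66.7 / (0.75 × 0.6 × 90 × 9) = 0.183 in.
Required leg w = t_e / 0.707 = 0.2588 in → use 5/16 in.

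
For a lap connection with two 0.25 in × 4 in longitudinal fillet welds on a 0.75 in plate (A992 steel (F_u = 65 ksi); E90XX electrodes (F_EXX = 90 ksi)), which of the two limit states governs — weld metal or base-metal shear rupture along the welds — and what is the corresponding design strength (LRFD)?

φR_n ≈ 57.3 kip (weld metal governs)

t_e = 0.707 × 0.25 = 0.1767 in; L = 8 in.
Weld metal: φR_n = 0.75 × 0.6 × 90 × 0.1767 × 8 = 57.27 kip.
Base metal (shear rupture): φR_n = 0.75 × 0.6 × 65 × 0.75 × 8 = 175.5 kip.
Governing: weld metal.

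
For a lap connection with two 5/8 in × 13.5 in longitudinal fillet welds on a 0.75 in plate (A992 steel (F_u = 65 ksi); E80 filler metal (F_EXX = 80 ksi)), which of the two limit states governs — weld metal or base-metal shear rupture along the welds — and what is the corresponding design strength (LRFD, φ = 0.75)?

φR_n ≈ 430 kip (weld metal governs)

t_e = 0.707 × 0.625 = 0.4419 in; L = 27 in.
Weld metal: φR_n = 0.75 × 0.6 × 80 × 0.4419 × 27 = 429.5 kip.
Base metal (shear rupture): φR_n = 0.75 × 0.6 × 65 × 0.75 × 27 = 592.3 kip.
Governing: weld metal.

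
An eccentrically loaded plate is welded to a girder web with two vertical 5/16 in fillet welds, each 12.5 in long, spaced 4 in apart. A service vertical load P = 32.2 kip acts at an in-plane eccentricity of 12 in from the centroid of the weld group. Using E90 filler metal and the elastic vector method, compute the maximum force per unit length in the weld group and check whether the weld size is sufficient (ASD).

f_max ≈ 6.47 kip/in; NOT adequate

E90XX → F_EXX = 90 ksi.
Total weld length L_w = 25 in. Treat welds as unit-width lines.
Polar moment about centroid: J = 2[d³/12 + d(b/2)²] = 2[12.5³/12 + 12.5×2²] = 425.5 in³.
Direct shear f_v = P/L_w = 32.2 / 25 = 1.288 kip/in (vertical).
Torsion M = P·e = 32.2 × 12 = 386.4 kip·in.
Critical point at (x, y) = (2, 6.25) from centroid. f_tx = M·y/J = 5.675 kip/in; f_ty = M·x/J = 1.816 kip/in.
Resultant f_max = √[f_tx² + (f_v + f_ty)²] = √[5.675² + (1.288 + 1.816)²] = 6.469 kip/in.
Capacity per unit length: r_n/Ω = (1/2.0) × 0.6 × 90 × (0.707 × 0.3125) = 5.965 kip/in.
6.469 > 5.965 → NOT adequate.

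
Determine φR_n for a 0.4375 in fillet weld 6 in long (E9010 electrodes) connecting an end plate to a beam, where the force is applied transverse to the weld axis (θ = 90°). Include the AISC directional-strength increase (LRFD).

φR_n ≈ 113 kip

E90XX → F_EXX = 90 ksi.
t_e = 0.707 × 0.4375 = 0.3093 in; A_we = 0.3093 × 6 = 1.856 in².
Directional factor: 1.0 + 0.5 sin^1.5(90°) = 1.5.
F_nw = 0.6 × 90 × 1.5 = 81 ksi.
φR_n = 0.75 × 81 × 1.856 = 112.7 kip.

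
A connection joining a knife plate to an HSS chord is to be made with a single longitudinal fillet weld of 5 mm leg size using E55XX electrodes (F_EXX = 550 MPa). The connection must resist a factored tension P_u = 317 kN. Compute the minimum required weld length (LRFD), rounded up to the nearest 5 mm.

Throat t_e = 0.707 × 5 = 3.535 mm.
φr_n = 0.75 × 0.6 × 550 × 3.535 × 10⁻³ = 0.8749 kN/mm.
L_req = P_u / φr_n = 317 / 0.8749 = 362.3 mm total.
Round up → use L = 365 mm.

L = 365 mm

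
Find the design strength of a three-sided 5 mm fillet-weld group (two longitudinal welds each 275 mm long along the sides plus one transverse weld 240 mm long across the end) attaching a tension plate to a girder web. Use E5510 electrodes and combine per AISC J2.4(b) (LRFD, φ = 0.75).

φR_n ≈ 724 kN

E55XX → F_EXX = 550 MPa.
t_e = 0.707 × 5 = 3.535 mm.
R_nwl = 0.6 × 550 × 3.535 × 550 × 10⁻³ = 641.6 kN (longitudinal, 2 welds).
R_nwt = 0.6 × 550 × 3.535 × 240 × 10⁻³ = 280 kN (transverse, base value).
(i) R_nwl + R_nwt = 921.6 kN; (ii) 0.85 R_nwl + 1.5 R_nwt = 965.3 kN.
R_n = max = 965.3 kN [governs: (ii)]; φR_n = 724 kN.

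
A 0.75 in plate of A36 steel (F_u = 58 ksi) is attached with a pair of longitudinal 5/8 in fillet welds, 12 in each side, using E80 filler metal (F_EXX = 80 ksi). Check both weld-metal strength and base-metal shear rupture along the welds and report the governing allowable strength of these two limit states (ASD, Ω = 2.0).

R_n/Ω ≈ 255 kips (weld metal governs)

t_e = 0.707 × 0.625 = 0.4419 in; L = 24 in.
Weld metal: R_n/Ω = (1/2.0) × 0.6 × 80 × 0.4419 × 24 = 254.5 kips.
Base metal (shear rupture): R_n/Ω = (1/2.0) × 0.6 × 58 × 0.75 × 24 = 313.2 kips.
Governing: weld metal.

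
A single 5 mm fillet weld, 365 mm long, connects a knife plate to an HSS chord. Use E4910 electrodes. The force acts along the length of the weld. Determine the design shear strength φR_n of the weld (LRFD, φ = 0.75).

E49XX → F_EXX = 490 MPa.
Effective throat t_e = 0.707 × 5 = 3.535 mm.
Total length L = 365 mm; A_we = 3.535 × 365 = 1290 mm².
F_nw = 0.6 F_EXX = 0.6 × 490 = 294 MPa.
φR_n = 0.75 × 294 × 1290 × 10⁻³ = 284.5 kN.

φR_n ≈ 285 kN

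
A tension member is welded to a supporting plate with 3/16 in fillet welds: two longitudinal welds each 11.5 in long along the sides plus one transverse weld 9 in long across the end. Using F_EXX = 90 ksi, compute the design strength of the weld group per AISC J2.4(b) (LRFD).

φR_n ≈ 177 kips

t_e = 0.707 × 0.1875 = 0.1326 in.
R_nwl = 0.6 × 90 × 0.1326 × 23 = 164.6 kips (longitudinal, 2 welds).
R_nwt = 0.6 × 90 × 0.1326 × 9 = 64.43 kips (transverse, base value).
(i) R_nwl + R_nwt = 229.1 kips; (ii) 0.85 R_nwl + 1.5 R_nwt = 236.6 kips.
R_n = max = 236.6 kips [governs: (ii)]; φR_n = 177.4 kips.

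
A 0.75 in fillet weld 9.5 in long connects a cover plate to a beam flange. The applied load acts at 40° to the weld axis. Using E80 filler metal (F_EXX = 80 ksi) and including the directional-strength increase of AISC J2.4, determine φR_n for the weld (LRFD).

t_e = 0.707 × 0.75 = 0.5302 in; A_we = 0.5302 × 9.5 = 5.037 in².
Directional factor: 1.0 + 0.5 sin^1.5(40°) = 1.258.
F_nw = 0.6 × 80 × 1.258 = 60.37 ksi.
φR_n = 0.75 × 60.37 × 5.037 = 228.1 kips.

φR_n ≈ 228 kips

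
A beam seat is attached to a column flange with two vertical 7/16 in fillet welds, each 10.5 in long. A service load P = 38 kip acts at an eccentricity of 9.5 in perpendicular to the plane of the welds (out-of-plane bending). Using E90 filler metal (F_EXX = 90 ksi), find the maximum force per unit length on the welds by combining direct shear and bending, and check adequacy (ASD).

f_max ≈ 9.99 kip/in; NOT adequate

L_w = 2 × 10.5 = 21 in; section modulus (unit throat) S = 2 × L²/6 = 36.75 in².
Direct shear f_v = P/L_w = 38/21 = 1.81 kip/in.
Moment M = P × e = 38 × 9.5 = 361 kip·in; bending f_b = M/S = 9.823 kip/in.
f_max = √(f_v² + f_b²) = √(1.81² + 9.823²) = 9.988 kip/in.
r_n/Ω = (1/2.0) × 0.6 × 90 × (0.707 × 0.4375) = 8.351 kip/in → NOT adequate.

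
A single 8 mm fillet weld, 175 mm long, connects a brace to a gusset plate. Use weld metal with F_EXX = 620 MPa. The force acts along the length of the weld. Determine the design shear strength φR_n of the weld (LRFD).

φR_n ≈ 276 kN

Effective throat t_e = 0.707 × 8 = 5.656 mm.
Total length L = 175 mm; A_we = 5.656 × 175 = 989.8 mm².
F_nw = 0.6 F_EXX = 0.6 × 620 = 372 MPa.
φR_n = 0.75 × 372 × 989.8 × 10⁻³ = 276.2 kN.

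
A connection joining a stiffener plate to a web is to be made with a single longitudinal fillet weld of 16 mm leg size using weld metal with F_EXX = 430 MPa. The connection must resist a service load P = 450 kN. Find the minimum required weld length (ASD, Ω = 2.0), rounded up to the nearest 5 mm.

Throat t_e = 0.707 × 16 = 11.31 mm.
r_n/Ω = (0.6 × 430 × 11.31) / 2.0 = 1459 N/mm = 1.459 kN/mm.
L_req = P / (r_n/Ω) = 450 / 1.459 = 308.4 mm total.
Round up → use L = 310 mm.

L = 310 mm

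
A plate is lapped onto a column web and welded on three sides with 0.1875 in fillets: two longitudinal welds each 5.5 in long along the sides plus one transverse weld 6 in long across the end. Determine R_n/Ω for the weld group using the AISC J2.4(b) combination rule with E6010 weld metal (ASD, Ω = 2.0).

E60XX → F_EXX = 60 ksi.
t_e = 0.707 × 0.1875 = 0.1326 in.
R_nwl = 0.6 × 60 × 0.1326 × 11 = 52.49 kips (longitudinal, 2 welds).
R_nwt = 0.6 × 60 × 0.1326 × 6 = 28.63 kips (transverse, base value).
(i) R_nwl + R_nwt = 81.13 kips; (ii) 0.85 R_nwl + 1.5 R_nwt = 87.57 kips.
R_n = max = 87.57 kips [governs: (ii)]; R_n/Ω = 43.79 kips.

R_n/Ω ≈ 43.8 kips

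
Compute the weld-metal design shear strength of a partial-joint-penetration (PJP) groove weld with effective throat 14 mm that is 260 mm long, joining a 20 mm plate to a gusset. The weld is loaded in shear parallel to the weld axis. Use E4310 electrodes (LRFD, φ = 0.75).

φR_n ≈ 704 kN

E43XX → F_EXX = 430 MPa.
Effective throat (given) t_e = 14 mm.
A_we = 14 × 260 = 3640 mm².
F_nw = 0.6 F_EXX = 258 MPa.
φR_n = 0.75 × 258 × 3640 × 10⁻³ = 704.3 kN.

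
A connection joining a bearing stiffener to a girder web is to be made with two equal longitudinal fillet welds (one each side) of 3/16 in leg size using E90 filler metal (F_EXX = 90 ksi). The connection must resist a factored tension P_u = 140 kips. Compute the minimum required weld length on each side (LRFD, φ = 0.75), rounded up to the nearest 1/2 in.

L = 13.5 in on each side

Throat t_e = 0.707 × 0.1875 = 0.1326 in.
φr_n = 0.75 × 0.6 × 90 × 0.1326 = 5.369 kips/in.
L_req = P_u / φr_n = 140 / 5.369 = 26.08 in total.
Per side: 26.08 / 2 = 13.04 in.
Round up → use L = 13.5 in on each side.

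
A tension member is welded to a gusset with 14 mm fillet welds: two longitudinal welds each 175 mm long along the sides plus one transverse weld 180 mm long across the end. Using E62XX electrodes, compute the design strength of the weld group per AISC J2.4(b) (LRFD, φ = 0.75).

E62XX → F_EXX = 620 MPa.
t_e = 0.707 × 14 = 9.898 mm.
R_nwl = 0.6 × 620 × 9.898 × 350 × 10⁻³ = 1289 kN (longitudinal, 2 welds).
R_nwt = 0.6 × 620 × 9.898 × 180 × 10⁻³ = 662.8 kN (transverse, base value).
(i) R_nwl + R_nwt = 1951 kN; (ii) 0.85 R_nwl + 1.5 R_nwt = 2090 kN.
R_n = max = 2090 kN [governs: (ii)]; φR_n = 1567 kN.

φR_n ≈ 1570 kN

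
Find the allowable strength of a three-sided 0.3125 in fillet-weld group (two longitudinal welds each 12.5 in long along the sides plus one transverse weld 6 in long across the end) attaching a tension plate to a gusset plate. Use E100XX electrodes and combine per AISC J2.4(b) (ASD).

R_n/Ω ≈ 205 kip

E100XX → F_EXX = 100 ksi.
t_e = 0.707 × 0.3125 = 0.2209 in.
R_nwl = 0.6 × 100 × 0.2209 × 25 = 331.4 kip (longitudinal, 2 welds).
R_nwt = 0.6 × 100 × 0.2209 × 6 = 79.54 kip (transverse, base value).
(i) R_nwl + R_nwt = 410.9 kip; (ii) 0.85 R_nwl + 1.5 R_nwt = 401 kip.
R_n = max = 410.9 kip [governs: (i)]; R_n/Ω = 205.5 kip.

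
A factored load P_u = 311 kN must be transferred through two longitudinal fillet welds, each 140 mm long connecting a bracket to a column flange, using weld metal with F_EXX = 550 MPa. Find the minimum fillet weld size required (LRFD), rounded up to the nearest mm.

Total weld length L = 280 mm.
Required throat t_e = P_u / (φ × 0.6 F_EXX × L) = 311 / (0.75 × 0.6 × 550 × 280 × 10⁻³) = 4.488 mm.
Required leg w = t_e / 0.707 = 6.348 mm → use 7 mm.

w = 7 mm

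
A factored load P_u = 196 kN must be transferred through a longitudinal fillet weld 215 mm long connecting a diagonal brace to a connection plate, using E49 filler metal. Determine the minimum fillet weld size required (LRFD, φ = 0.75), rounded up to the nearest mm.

w = 6 mm

E49XX → F_EXX = 490 MPa.
Total weld length L = 215 mm.
Required throat t_e = P_u / (φ × 0.6 F_EXX × L) = 196 / (0.75 × 0.6 × 490 × 215 × 10⁻³) = 4.134 mm.
Required leg w = t_e / 0.707 = 5.848 mm → use 6 mm.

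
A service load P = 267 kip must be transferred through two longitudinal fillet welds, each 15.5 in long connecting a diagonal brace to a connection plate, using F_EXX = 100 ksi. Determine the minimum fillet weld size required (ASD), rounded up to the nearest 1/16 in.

w = 7/16 in

Total weld length L = 31 in.
Required throat t_e = P × Ω / (0.6 F_EXX × L) = 267 × 2.0 / (0.6 × 100 × 31) = 0.2871 in.
Required leg w = t_e / 0.707 = 0.4061 in → use 7/16 in.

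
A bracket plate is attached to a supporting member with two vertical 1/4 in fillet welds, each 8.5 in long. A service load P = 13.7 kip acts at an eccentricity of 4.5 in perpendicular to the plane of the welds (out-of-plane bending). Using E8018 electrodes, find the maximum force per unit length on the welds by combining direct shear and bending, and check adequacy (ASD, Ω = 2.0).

E80XX → F_EXX = 80 ksi.
L_w = 2 × 8.5 = 17 in; section modulus (unit throat) S = 2 × L²/6 = 24.08 in².
Direct shear f_v = P/L_w = 13.7/17 = 0.8059 kip/in.
Moment M = P × e = 13.7 × 4.5 = 61.65 kip·in; bending f_b = M/S = 2.56 kip/in.
f_max = √(f_v² + f_b²) = √(0.8059² + 2.56²) = 2.684 kip/in.
r_n/Ω = (1/2.0) × 0.6 × 80 × (0.707 × 0.25) = 4.242 kip/in → adequate.

f_max ≈ 2.68 kip/in; adequate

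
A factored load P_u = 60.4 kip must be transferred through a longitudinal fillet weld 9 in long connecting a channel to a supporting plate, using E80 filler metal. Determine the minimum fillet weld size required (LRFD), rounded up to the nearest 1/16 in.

E80XX → F_EXX = 80 ksi.
Total weld length L = 9 in.
Required throat t_e = P_u / (φ × 0.6 F_EXX × L) = 60.4 / (0.75 × 0.6 × 80 × 9) = 0.1864 in.
Required leg w = t_e / 0.707 = 0.2637 in → use 5/16 in.

w = 5/16 in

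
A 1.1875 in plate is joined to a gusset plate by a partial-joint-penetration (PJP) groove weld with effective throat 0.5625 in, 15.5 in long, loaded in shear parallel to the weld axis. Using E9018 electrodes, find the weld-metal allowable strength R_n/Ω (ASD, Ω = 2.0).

R_n/Ω ≈ 235 kips

E90XX → F_EXX = 90 ksi.
Effective throat (given) t_e = 0.5625 in.
A_we = 0.5625 × 15.5 = 8.719 in².
F_nw = 0.6 F_EXX = 54 ksi.
R_n/Ω = (54 × 8.719) / 2.0 = 235.4 kips.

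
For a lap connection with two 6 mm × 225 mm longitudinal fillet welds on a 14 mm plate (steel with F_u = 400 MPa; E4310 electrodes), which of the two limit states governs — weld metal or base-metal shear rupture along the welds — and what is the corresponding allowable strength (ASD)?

R_n/Ω ≈ 246 kN (weld metal governs)

E43XX → F_EXX = 430 MPa.
t_e = 0.707 × 6 = 4.242 mm; L = 450 mm.
Weld metal: R_n/Ω = (1/2.0) × 0.6 × 430 × 4.242 × 450 × 10⁻³ = 246.2 kN.
Base metal (shear rupture): R_n/Ω = (1/2.0) × 0.6 × 400 × 14 × 450 × 10⁻³ = 756 kN.
Governing: weld metal.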